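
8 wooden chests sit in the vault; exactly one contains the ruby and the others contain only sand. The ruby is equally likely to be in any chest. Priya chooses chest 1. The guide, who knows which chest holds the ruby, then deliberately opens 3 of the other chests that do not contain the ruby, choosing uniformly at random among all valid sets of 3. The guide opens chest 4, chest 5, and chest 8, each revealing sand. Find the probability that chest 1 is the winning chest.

Apply Bayes' rule, conditioning on where the ruby actually is.
If it is in chest 1 (prior 1/8): the guide has 35 equally likely choices, so probability 1/35; weight (1/8)·(1/35) = 1/280.
If it is in any of chests 2, 3, 6, and 7 (prior 1/8 each): the guide has 20 equally likely choices, so probability 1/20; weight (1/8)·(1/20) = 1/160 each.
If it is in any of chests 4, 5, and 8 (prior 1/8 each): that chest was opened and seen not to hold the prize — ruled out; weight (1/8)·0 = 0 each.
The weights sum to 1/35.
So P(the ruby in chest 1 | the guide opened chest 4, chest 5, and chest 8) = (1/280) / (1/35) = 1/8.

1/8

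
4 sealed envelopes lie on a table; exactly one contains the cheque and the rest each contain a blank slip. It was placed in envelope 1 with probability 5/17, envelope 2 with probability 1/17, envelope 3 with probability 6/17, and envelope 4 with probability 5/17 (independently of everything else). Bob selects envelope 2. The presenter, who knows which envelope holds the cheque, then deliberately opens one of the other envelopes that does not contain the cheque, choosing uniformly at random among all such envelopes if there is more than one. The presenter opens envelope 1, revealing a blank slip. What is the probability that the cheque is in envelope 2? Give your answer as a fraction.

2/35

Consider each possible location of the cheque in turn.
If it is in envelope 1 (prior 5/17): the presenter opened envelope 1, so this case is ruled out; weight (5/17)·0 = 0.
If it is in envelope 2 (prior 1/17): the presenter has 3 equally likely choices, so probability 1/3; weight (1/17)·(1/3) = 1/51.
If it is in envelope 3 (prior 6/17): the presenter has 2 equally likely choices, so probability 1/2; weight (6/17)·(1/2) = 3/17.
If it is in envelope 4 (prior 5/17): the presenter has 2 equally likely choices, so probability 1/2; weight (5/17)·(1/2) = 5/34.
The weights sum to 35/102.
So P(the cheque in envelope 2 | the presenter opened envelope 1) = (1/51) / (35/102) = 2/35.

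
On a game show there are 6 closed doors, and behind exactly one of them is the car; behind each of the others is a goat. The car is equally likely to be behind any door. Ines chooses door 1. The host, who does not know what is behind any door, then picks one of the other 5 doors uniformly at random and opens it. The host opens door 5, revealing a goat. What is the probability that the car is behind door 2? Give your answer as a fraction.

1/5

Consider each possible location of the car in turn.
If it is behind any of doors 1, 2, 3, 4, and 6 (prior 1/6 each): the host picks door 5 with probability 1/5 regardless, and it is not the prize; weight (1/6)·(1/5) = 1/30 each.
If it is behind door 5 (prior 1/6): the host opened door 5, so this case is ruled out; weight (1/6)·0 = 0.
The weights sum to 1/6.
So P(the car behind door 2 | the host opened door 5) = (1/30) / (1/6) = 1/5.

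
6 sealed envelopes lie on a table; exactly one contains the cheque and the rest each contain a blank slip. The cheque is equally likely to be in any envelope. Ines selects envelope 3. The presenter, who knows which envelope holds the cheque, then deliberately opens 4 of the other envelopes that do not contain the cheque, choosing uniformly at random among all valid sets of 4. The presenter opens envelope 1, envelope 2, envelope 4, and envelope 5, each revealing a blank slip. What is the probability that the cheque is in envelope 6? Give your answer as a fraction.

5/6

Consider each possible location of the cheque in turn.
If it is in any of envelopes 1, 2, 4, and 5 (prior 1/6 each): that envelope was opened and seen not to hold the prize — ruled out; weight (1/6)·0 = 0 each.
If it is in envelope 3 (prior 1/6): the presenter has 5 equally likely choices, so probability 1/5; weight (1/6)·(1/5) = 1/30.
If it is in envelope 6 (prior 1/6): the presenter has no choice, probability 1; weight (1/6)·1 = 1/6.
The weights sum to 1/5.
So P(the cheque in envelope 6 | the presenter opened envelope 1, envelope 2, envelope 4, and envelope 5) = (1/6) / (1/5) = 5/6.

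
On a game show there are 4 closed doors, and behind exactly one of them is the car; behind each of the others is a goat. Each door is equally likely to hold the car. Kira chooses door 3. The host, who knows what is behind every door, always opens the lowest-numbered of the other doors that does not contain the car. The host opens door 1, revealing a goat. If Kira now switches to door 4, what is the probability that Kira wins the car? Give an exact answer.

Consider each possible location of the car in turn.
If it is behind door 1 (prior 1/4): the host opened door 1, so this case is ruled out; weight (1/4)·0 = 0.
If it is behind any of doors 2, 3, and 4 (prior 1/4 each): door 1 is the lowest-numbered option available, probability 1; weight (1/4)·1 = 1/4 each.
The weights sum to 3/4.
So P(the car behind door 4 | the host opened door 1) = (1/4) / (3/4) = 1/3.

1/3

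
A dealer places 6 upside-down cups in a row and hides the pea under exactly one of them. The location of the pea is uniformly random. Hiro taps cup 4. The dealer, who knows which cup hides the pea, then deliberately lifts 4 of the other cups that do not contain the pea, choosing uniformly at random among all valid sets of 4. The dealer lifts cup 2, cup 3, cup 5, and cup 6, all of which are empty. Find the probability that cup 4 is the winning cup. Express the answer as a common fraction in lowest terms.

1/6

Consider each possible location of the pea in turn.
If it is under cup 1 (prior 1/6): the dealer has no choice, probability 1; weight (1/6)·1 = 1/6.
If it is under any of cups 2, 3, 5, and 6 (prior 1/6 each): that cup was opened and seen not to hold the prize — ruled out; weight (1/6)·0 = 0 each.
If it is under cup 4 (prior 1/6): the dealer has 5 equally likely choices, so probability 1/5; weight (1/6)·(1/5) = 1/30.
The weights sum to 1/5.
So P(the pea under cup 4 | the dealer opened cup 2, cup 3, cup 5, and cup 6) = (1/30) / (1/5) = 1/6.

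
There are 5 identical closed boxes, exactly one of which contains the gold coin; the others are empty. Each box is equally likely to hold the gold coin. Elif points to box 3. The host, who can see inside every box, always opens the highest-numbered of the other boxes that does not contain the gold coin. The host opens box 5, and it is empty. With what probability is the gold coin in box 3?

Apply Bayes' rule, conditioning on where the gold coin actually is.
If it is in any of boxes 1, 2, 3, and 4 (prior 1/5 each): box 5 is the highest-numbered option available, probability 1; weight (1/5)·1 = 1/5 each.
If it is in box 5 (prior 1/5): the host opened box 5, so this case is ruled out; weight (1/5)·0 = 0.
The weights sum to 4/5.
So P(the gold coin in box 3 | the host opened box 5) = (1/5) / (4/5) = 1/4.

1/4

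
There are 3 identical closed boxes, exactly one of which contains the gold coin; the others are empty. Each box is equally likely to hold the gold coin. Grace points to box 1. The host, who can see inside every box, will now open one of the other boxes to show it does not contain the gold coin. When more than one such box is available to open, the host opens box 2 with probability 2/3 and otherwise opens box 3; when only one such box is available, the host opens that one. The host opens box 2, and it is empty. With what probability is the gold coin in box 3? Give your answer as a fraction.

Apply Bayes' rule, conditioning on where the gold coin actually is.
If it is in box 1 (prior 1/3): box 2 is available, opened with probability 2/3; weight (1/3)·(2/3) = 2/9.
If it is in box 2 (prior 1/3): the host opened box 2, so this case is ruled out; weight (1/3)·0 = 0.
If it is in box 3 (prior 1/3): only box 2 is available, probability 1; weight (1/3)·1 = 1/3.
The weights sum to 5/9.
So P(the gold coin in box 3 | the host opened box 2) = (1/3) / (5/9) = 3/5.

3/5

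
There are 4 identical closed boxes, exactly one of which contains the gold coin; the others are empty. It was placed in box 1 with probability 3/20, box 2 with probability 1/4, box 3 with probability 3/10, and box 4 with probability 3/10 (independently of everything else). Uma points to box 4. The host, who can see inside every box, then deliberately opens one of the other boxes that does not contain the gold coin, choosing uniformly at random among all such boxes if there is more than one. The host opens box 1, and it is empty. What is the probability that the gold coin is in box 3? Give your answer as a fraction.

Consider each possible location of the gold coin in turn.
If it is in box 1 (prior 3/20): the host opened box 1, so this case is ruled out; weight (3/20)·0 = 0.
If it is in box 2 (prior 1/4): the host has 2 equally likely choices, so probability 1/2; weight (1/4)·(1/2) = 1/8.
If it is in box 3 (prior 3/10): the host has 2 equally likely choices, so probability 1/2; weight (3/10)·(1/2) = 3/20.
If it is in box 4 (prior 3/10): the host has 3 equally likely choices, so probability 1/3; weight (3/10)·(1/3) = 1/10.
The weights sum to 3/8.
So P(the gold coin in box 3 | the host opened box 1) = (3/20) / (3/8) = 2/5.

2/5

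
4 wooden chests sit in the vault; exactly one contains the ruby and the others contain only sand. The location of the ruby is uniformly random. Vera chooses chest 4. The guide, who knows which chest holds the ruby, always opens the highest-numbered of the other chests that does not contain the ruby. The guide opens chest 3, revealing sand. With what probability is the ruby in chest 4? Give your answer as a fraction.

1/3

Apply Bayes' rule, conditioning on where the ruby actually is.
If it is in any of chests 1, 2, and 4 (prior 1/4 each): chest 3 is the highest-numbered option available, probability 1; weight (1/4)·1 = 1/4 each.
If it is in chest 3 (prior 1/4): the guide opened chest 3, so this case is ruled out; weight (1/4)·0 = 0.
The weights sum to 3/4.
So P(the ruby in chest 4 | the guide opened chest 3) = (1/4) / (3/4) = 1/3.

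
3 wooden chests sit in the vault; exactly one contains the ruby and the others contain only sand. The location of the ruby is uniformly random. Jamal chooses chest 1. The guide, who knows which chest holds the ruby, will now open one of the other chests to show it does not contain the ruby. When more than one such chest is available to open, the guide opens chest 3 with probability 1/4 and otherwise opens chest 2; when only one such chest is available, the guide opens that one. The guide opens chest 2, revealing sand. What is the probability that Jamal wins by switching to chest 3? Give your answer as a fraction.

4/7

Consider each possible location of the ruby in turn.
If it is in chest 1 (prior 1/3): chest 3 is available but not opened, probability 3/4; weight (1/3)·(3/4) = 1/4.
If it is in chest 2 (prior 1/3): the guide opened chest 2, so this case is ruled out; weight (1/3)·0 = 0.
If it is in chest 3 (prior 1/3): only chest 2 is available, probability 1; weight (1/3)·1 = 1/3.
The weights sum to 7/12.
So P(the ruby in chest 3 | the guide opened chest 2) = (1/3) / (7/12) = 4/7.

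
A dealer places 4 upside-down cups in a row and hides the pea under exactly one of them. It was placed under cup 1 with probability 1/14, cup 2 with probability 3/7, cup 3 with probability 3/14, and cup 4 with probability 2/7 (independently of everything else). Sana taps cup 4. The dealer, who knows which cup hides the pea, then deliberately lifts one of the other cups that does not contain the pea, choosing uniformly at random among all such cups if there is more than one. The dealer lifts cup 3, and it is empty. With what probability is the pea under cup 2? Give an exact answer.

18/29

Condition on the true location of the pea.
If it is under cup 1 (prior 1/14): the dealer has 2 equally likely choices, so probability 1/2; weight (1/14)·(1/2) = 1/28.
If it is under cup 2 (prior 3/7): the dealer has 2 equally likely choices, so probability 1/2; weight (3/7)·(1/2) = 3/14.
If it is under cup 3 (prior 3/14): the dealer opened cup 3, so this case is ruled out; weight (3/14)·0 = 0.
If it is under cup 4 (prior 2/7): the dealer has 3 equally likely choices, so probability 1/3; weight (2/7)·(1/3) = 2/21.
The weights sum to 29/84.
So P(the pea under cup 2 | the dealer opened cup 3) = (3/14) / (29/84) = 18/29.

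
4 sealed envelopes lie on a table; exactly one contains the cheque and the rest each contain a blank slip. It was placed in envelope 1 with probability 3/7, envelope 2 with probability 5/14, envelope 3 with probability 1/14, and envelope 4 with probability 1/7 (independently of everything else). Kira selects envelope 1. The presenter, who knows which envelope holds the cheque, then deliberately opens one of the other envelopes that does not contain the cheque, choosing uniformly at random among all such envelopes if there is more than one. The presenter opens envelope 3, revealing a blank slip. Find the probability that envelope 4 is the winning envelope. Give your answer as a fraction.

2/11

Apply Bayes' rule, conditioning on where the cheque actually is.
If it is in envelope 1 (prior 3/7): the presenter has 3 equally likely choices, so probability 1/3; weight (3/7)·(1/3) = 1/7.
If it is in envelope 2 (prior 5/14): the presenter has 2 equally likely choices, so probability 1/2; weight (5/14)·(1/2) = 5/28.
If it is in envelope 3 (prior 1/14): the presenter opened envelope 3, so this case is ruled out; weight (1/14)·0 = 0.
If it is in envelope 4 (prior 1/7): the presenter has 2 equally likely choices, so probability 1/2; weight (1/7)·(1/2) = 1/14.
The weights sum to 11/28.
So P(the cheque in envelope 4 | the presenter opened envelope 3) = (1/14) / (11/28) = 2/11.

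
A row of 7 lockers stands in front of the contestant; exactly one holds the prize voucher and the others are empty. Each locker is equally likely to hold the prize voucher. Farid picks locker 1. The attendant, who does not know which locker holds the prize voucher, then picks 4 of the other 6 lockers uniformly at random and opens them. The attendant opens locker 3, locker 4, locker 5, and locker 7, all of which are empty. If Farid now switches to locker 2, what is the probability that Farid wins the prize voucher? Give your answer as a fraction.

Consider each possible location of the prize voucher in turn.
If it is in any of lockers 1, 2, and 6 (prior 1/7 each): the attendant picks exactly this set with probability 1/15 regardless, and none is the prize; weight (1/7)·(1/15) = 1/105 each.
If it is in any of lockers 3, 4, 5, and 7 (prior 1/7 each): that locker was opened and seen not to hold the prize — ruled out; weight (1/7)·0 = 0 each.
The weights sum to 1/35.
So P(the prize voucher in locker 2 | the attendant opened locker 3, locker 4, locker 5, and locker 7) = (1/105) / (1/35) = 1/3.

1/3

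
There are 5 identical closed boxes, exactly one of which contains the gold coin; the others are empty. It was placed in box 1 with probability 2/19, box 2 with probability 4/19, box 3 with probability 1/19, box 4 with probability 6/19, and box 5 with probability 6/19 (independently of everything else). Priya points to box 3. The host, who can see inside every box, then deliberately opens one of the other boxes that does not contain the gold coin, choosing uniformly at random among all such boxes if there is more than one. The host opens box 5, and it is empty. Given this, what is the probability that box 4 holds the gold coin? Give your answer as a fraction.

8/17

Condition on the true location of the gold coin.
If it is in box 1 (prior 2/19): the host has 3 equally likely choices, so probability 1/3; weight (2/19)·(1/3) = 2/57.
If it is in box 2 (prior 4/19): the host has 3 equally likely choices, so probability 1/3; weight (4/19)·(1/3) = 4/57.
If it is in box 3 (prior 1/19): the host has 4 equally likely choices, so probability 1/4; weight (1/19)·(1/4) = 1/76.
If it is in box 4 (prior 6/19): the host has 3 equally likely choices, so probability 1/3; weight (6/19)·(1/3) = 2/19.
If it is in box 5 (prior 6/19): the host opened box 5, so this case is ruled out; weight (6/19)·0 = 0.
The weights sum to 17/76.
So P(the gold coin in box 4 | the host opened box 5) = (2/19) / (17/76) = 8/17.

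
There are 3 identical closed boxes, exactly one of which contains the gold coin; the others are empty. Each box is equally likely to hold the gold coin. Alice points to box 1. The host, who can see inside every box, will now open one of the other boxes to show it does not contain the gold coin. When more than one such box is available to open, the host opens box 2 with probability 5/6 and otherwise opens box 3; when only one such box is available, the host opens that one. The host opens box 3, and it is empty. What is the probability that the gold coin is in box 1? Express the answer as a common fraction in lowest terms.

Consider each possible location of the gold coin in turn.
If it is in box 1 (prior 1/3): box 2 is available but not opened, probability 1/6; weight (1/3)·(1/6) = 1/18.
If it is in box 2 (prior 1/3): only box 3 is available, probability 1; weight (1/3)·1 = 1/3.
If it is in box 3 (prior 1/3): the host opened box 3, so this case is ruled out; weight (1/3)·0 = 0.
The weights sum to 7/18.
So P(the gold coin in box 1 | the host opened box 3) = (1/18) / (7/18) = 1/7.

1/7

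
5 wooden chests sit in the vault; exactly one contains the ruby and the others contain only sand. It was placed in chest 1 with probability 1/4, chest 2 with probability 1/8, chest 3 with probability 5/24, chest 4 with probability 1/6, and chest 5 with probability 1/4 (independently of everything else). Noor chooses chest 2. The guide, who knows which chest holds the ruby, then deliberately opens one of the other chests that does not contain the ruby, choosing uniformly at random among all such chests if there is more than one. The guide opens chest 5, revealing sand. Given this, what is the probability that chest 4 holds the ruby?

Consider each possible location of the ruby in turn.
If it is in chest 1 (prior 1/4): the guide has 3 equally likely choices, so probability 1/3; weight (1/4)·(1/3) = 1/12.
If it is in chest 2 (prior 1/8): the guide has 4 equally likely choices, so probability 1/4; weight (1/8)·(1/4) = 1/32.
If it is in chest 3 (prior 5/24): the guide has 3 equally likely choices, so probability 1/3; weight (5/24)·(1/3) = 5/72.
If it is in chest 4 (prior 1/6): the guide has 3 equally likely choices, so probability 1/3; weight (1/6)·(1/3) = 1/18.
If it is in chest 5 (prior 1/4): the guide opened chest 5, so this case is ruled out; weight (1/4)·0 = 0.
The weights sum to 23/96.
So P(the ruby in chest 4 | the guide opened chest 5) = (1/18) / (23/96) = 16/69.

16/69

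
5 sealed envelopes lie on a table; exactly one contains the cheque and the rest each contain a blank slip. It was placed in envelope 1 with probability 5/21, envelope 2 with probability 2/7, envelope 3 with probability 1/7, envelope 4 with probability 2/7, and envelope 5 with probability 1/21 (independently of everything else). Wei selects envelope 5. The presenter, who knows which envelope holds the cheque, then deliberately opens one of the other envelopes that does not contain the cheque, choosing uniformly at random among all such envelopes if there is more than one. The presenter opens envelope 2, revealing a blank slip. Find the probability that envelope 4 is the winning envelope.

24/59

Consider each possible location of the cheque in turn.
If it is in envelope 1 (prior 5/21): the presenter has 3 equally likely choices, so probability 1/3; weight (5/21)·(1/3) = 5/63.
If it is in envelope 2 (prior 2/7): the presenter opened envelope 2, so this case is ruled out; weight (2/7)·0 = 0.
If it is in envelope 3 (prior 1/7): the presenter has 3 equally likely choices, so probability 1/3; weight (1/7)·(1/3) = 1/21.
If it is in envelope 4 (prior 2/7): the presenter has 3 equally likely choices, so probability 1/3; weight (2/7)·(1/3) = 2/21.
If it is in envelope 5 (prior 1/21): the presenter has 4 equally likely choices, so probability 1/4; weight (1/21)·(1/4) = 1/84.
The weights sum to 59/252.
So P(the cheque in envelope 4 | the presenter opened envelope 2) = (2/21) / (59/252) = 24/59.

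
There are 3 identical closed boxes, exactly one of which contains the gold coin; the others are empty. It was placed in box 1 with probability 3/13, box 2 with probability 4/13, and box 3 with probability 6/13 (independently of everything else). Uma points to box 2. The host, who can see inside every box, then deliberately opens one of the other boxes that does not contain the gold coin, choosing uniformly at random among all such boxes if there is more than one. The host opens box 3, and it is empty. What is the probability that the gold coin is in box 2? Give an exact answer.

2/5

Apply Bayes' rule, conditioning on where the gold coin actually is.
If it is in box 1 (prior 3/13): the host has no choice, probability 1; weight (3/13)·1 = 3/13.
If it is in box 2 (prior 4/13): the host has 2 equally likely choices, so probability 1/2; weight (4/13)·(1/2) = 2/13.
If it is in box 3 (prior 6/13): the host opened box 3, so this case is ruled out; weight (6/13)·0 = 0.
The weights sum to 5/13.
So P(the gold coin in box 2 | the host opened box 3) = (2/13) / (5/13) = 2/5.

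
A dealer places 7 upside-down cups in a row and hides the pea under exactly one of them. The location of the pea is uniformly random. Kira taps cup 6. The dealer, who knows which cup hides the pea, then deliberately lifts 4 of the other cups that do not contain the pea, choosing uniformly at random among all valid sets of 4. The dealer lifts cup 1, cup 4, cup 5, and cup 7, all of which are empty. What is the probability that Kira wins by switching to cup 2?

Condition on the true location of the pea.
If it is under any of cups 1, 4, 5, and 7 (prior 1/7 each): that cup was opened and seen not to hold the prize — ruled out; weight (1/7)·0 = 0 each.
If it is under either of cups 2 and 3 (prior 1/7 each): the dealer has 5 equally likely choices, so probability 1/5; weight (1/7)·(1/5) = 1/35 each.
If it is under cup 6 (prior 1/7): the dealer has 15 equally likely choices, so probability 1/15; weight (1/7)·(1/15) = 1/105.
The weights sum to 1/15.
So P(the pea under cup 2 | the dealer opened cup 1, cup 4, cup 5, and cup 7) = (1/35) / (1/15) = 3/7.

3/7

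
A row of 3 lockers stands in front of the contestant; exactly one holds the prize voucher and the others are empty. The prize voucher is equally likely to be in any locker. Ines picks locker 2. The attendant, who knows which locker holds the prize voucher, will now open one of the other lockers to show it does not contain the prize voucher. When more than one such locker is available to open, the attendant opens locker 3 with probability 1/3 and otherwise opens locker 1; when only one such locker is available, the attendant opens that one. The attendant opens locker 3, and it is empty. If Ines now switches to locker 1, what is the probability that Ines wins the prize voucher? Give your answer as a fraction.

Apply Bayes' rule, conditioning on where the prize voucher actually is.
If it is in locker 1 (prior 1/3): only locker 3 is available, probability 1; weight (1/3)·1 = 1/3.
If it is in locker 2 (prior 1/3): locker 3 is available, opened with probability 1/3; weight (1/3)·(1/3) = 1/9.
If it is in locker 3 (prior 1/3): the attendant opened locker 3, so this case is ruled out; weight (1/3)·0 = 0.
The weights sum to 4/9.
So P(the prize voucher in locker 1 | the attendant opened locker 3) = (1/3) / (4/9) = 3/4.

3/4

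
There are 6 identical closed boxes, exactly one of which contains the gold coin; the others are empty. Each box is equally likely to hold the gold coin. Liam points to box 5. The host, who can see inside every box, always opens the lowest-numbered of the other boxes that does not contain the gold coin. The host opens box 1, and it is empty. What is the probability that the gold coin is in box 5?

1/5

Consider each possible location of the gold coin in turn.
If it is in box 1 (prior 1/6): the host opened box 1, so this case is ruled out; weight (1/6)·0 = 0.
If it is in any of boxes 2, 3, 4, 5, and 6 (prior 1/6 each): box 1 is the lowest-numbered option available, probability 1; weight (1/6)·1 = 1/6 each.
The weights sum to 5/6.
So P(the gold coin in box 5 | the host opened box 1) = (1/6) / (5/6) = 1/5.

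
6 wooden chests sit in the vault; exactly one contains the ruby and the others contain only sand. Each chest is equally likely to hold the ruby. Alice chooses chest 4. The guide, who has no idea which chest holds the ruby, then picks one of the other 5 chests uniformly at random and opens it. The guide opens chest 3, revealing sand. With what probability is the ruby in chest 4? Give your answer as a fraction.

Apply Bayes' rule, conditioning on where the ruby actually is.
If it is in any of chests 1, 2, 4, 5, and 6 (prior 1/6 each): the guide picks chest 3 with probability 1/5 regardless, and it is not the prize; weight (1/6)·(1/5) = 1/30 each.
If it is in chest 3 (prior 1/6): the guide opened chest 3, so this case is ruled out; weight (1/6)·0 = 0.
The weights sum to 1/6.
So P(the ruby in chest 4 | the guide opened chest 3) = (1/30) / (1/6) = 1/5.

1/5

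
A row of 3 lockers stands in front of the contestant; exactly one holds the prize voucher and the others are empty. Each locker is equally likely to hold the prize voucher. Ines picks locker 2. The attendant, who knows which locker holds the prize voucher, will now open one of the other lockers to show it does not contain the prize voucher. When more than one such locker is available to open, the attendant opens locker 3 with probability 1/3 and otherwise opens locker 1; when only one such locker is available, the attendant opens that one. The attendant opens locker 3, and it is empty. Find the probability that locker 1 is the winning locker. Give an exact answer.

Apply Bayes' rule, conditioning on where the prize voucher actually is.
If it is in locker 1 (prior 1/3): only locker 3 is available, probability 1; weight (1/3)·1 = 1/3.
If it is in locker 2 (prior 1/3): locker 3 is available, opened with probability 1/3; weight (1/3)·(1/3) = 1/9.
If it is in locker 3 (prior 1/3): the attendant opened locker 3, so this case is ruled out; weight (1/3)·0 = 0.
The weights sum to 4/9.
So P(the prize voucher in locker 1 | the attendant opened locker 3) = (1/3) / (4/9) = 3/4.

3/4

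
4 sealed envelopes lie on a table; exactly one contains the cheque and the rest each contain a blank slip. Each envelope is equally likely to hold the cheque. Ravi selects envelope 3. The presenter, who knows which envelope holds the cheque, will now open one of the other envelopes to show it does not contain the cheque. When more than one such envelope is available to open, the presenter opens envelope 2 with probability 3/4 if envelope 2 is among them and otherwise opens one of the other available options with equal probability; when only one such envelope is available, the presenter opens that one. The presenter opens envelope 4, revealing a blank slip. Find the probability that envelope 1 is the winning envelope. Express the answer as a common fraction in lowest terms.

2/7

Condition on the true location of the cheque.
If it is in envelope 1 (prior 1/4): envelope 2 is available but not opened, probability 1/4; weight (1/4)·(1/4) = 1/16.
If it is in envelope 2 (prior 1/4): envelope 2 holds the prize so is unavailable; the presenter chooses uniformly among the 2 others, probability 1/2; weight (1/4)·(1/2) = 1/8.
If it is in envelope 3 (prior 1/4): envelope 2 is available but not opened; envelope 4 gets probability (1 − 3/4)/2 = 1/8; weight (1/4)·(1/8) = 1/32.
If it is in envelope 4 (prior 1/4): the presenter opened envelope 4, so this case is ruled out; weight (1/4)·0 = 0.
The weights sum to 7/32.
So P(the cheque in envelope 1 | the presenter opened envelope 4) = (1/16) / (7/32) = 2/7.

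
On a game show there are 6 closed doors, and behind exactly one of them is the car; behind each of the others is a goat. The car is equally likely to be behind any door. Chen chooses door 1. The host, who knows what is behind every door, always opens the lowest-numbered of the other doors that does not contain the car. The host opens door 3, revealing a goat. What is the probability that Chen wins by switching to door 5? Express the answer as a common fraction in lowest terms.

0

Apply Bayes' rule, conditioning on where the car actually is.
If it is behind any of doors 1, 4, 5, and 6 (prior 1/6 each): the host would have opened door 2 instead, probability 0; weight (1/6)·0 = 0 each.
If it is behind door 2 (prior 1/6): door 3 is the lowest-numbered option available, probability 1; weight (1/6)·1 = 1/6.
If it is behind door 3 (prior 1/6): the host opened door 3, so this case is ruled out; weight (1/6)·0 = 0.
The weights sum to 1/6.
So P(the car behind door 5 | the host opened door 3) = 0 / (1/6) = 0.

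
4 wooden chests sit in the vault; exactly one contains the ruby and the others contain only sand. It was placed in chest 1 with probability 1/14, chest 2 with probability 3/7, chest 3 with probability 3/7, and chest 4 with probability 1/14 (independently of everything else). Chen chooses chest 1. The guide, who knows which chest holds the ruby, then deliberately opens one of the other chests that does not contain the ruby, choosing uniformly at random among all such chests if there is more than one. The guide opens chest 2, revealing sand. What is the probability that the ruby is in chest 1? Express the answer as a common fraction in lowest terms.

2/23

Apply Bayes' rule, conditioning on where the ruby actually is.
If it is in chest 1 (prior 1/14): the guide has 3 equally likely choices, so probability 1/3; weight (1/14)·(1/3) = 1/42.
If it is in chest 2 (prior 3/7): the guide opened chest 2, so this case is ruled out; weight (3/7)·0 = 0.
If it is in chest 3 (prior 3/7): the guide has 2 equally likely choices, so probability 1/2; weight (3/7)·(1/2) = 3/14.
If it is in chest 4 (prior 1/14): the guide has 2 equally likely choices, so probability 1/2; weight (1/14)·(1/2) = 1/28.
The weights sum to 23/84.
So P(the ruby in chest 1 | the guide opened chest 2) = (1/42) / (23/84) = 2/23.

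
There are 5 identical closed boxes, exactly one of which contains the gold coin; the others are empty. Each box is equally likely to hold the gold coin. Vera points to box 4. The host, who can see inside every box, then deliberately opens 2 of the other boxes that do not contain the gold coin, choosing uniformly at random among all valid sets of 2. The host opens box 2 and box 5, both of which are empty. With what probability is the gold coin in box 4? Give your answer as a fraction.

Consider each possible location of the gold coin in turn.
If it is in either of boxes 1 and 3 (prior 1/5 each): the host has 3 equally likely choices, so probability 1/3; weight (1/5)·(1/3) = 1/15 each.
If it is in either of boxes 2 and 5 (prior 1/5 each): that box was opened and seen not to hold the prize — ruled out; weight (1/5)·0 = 0 each.
If it is in box 4 (prior 1/5): the host has 6 equally likely choices, so probability 1/6; weight (1/5)·(1/6) = 1/30.
The weights sum to 1/6.
So P(the gold coin in box 4 | the host opened box 2 and box 5) = (1/30) / (1/6) = 1/5.

1/5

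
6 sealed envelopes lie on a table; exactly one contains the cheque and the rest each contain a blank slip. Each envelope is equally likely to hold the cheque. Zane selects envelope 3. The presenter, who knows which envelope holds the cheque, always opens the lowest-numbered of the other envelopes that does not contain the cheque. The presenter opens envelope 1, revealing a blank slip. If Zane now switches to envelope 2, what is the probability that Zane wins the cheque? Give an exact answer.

Apply Bayes' rule, conditioning on where the cheque actually is.
If it is in envelope 1 (prior 1/6): the presenter opened envelope 1, so this case is ruled out; weight (1/6)·0 = 0.
If it is in any of envelopes 2, 3, 4, 5, and 6 (prior 1/6 each): envelope 1 is the lowest-numbered option available, probability 1; weight (1/6)·1 = 1/6 each.
The weights sum to 5/6.
So P(the cheque in envelope 2 | the presenter opened envelope 1) = (1/6) / (5/6) = 1/5.

1/5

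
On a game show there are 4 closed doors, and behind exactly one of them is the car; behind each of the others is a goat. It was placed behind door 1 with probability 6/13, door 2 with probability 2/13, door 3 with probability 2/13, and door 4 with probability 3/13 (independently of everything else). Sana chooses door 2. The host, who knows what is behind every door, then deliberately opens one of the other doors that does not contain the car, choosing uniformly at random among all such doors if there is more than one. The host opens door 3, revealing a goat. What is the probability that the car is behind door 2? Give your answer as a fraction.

4/31

Consider each possible location of the car in turn.
If it is behind door 1 (prior 6/13): the host has 2 equally likely choices, so probability 1/2; weight (6/13)·(1/2) = 3/13.
If it is behind door 2 (prior 2/13): the host has 3 equally likely choices, so probability 1/3; weight (2/13)·(1/3) = 2/39.
If it is behind door 3 (prior 2/13): the host opened door 3, so this case is ruled out; weight (2/13)·0 = 0.
If it is behind door 4 (prior 3/13): the host has 2 equally likely choices, so probability 1/2; weight (3/13)·(1/2) = 3/26.
The weights sum to 31/78.
So P(the car behind door 2 | the host opened door 3) = (2/39) / (31/78) = 4/31.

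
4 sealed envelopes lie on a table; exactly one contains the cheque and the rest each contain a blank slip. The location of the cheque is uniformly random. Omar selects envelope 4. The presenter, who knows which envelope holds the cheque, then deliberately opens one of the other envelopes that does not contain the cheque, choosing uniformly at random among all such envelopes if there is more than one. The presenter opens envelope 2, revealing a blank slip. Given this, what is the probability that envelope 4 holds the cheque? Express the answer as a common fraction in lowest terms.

Condition on the true location of the cheque.
If it is in either of envelopes 1 and 3 (prior 1/4 each): the presenter has 2 equally likely choices, so probability 1/2; weight (1/4)·(1/2) = 1/8 each.
If it is in envelope 2 (prior 1/4): the presenter opened envelope 2, so this case is ruled out; weight (1/4)·0 = 0.
If it is in envelope 4 (prior 1/4): the presenter has 3 equally likely choices, so probability 1/3; weight (1/4)·(1/3) = 1/12.
The weights sum to 1/3.
So P(the cheque in envelope 4 | the presenter opened envelope 2) = (1/12) / (1/3) = 1/4.

1/4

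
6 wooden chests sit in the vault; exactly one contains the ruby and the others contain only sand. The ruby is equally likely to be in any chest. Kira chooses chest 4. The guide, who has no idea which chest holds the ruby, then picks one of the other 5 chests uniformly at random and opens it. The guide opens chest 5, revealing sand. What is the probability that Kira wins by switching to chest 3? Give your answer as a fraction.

1/5

Because the guide chose which chest to open without knowing where the ruby is, the choice is independent of the prize location. Learning that chest 5 does not hold the ruby simply rules out that one location and leaves the remaining 5 chests still equally likely by symmetry.
So P(the ruby in chest 3) = 1/5.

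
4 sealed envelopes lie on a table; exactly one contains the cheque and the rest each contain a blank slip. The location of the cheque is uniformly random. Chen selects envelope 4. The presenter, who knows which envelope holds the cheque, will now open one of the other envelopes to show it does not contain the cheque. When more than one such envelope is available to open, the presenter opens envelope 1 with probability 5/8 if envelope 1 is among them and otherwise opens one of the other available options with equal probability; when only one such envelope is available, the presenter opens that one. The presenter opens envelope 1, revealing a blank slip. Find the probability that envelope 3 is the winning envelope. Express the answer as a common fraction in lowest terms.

Apply Bayes' rule, conditioning on where the cheque actually is.
If it is in envelope 1 (prior 1/4): the presenter opened envelope 1, so this case is ruled out; weight (1/4)·0 = 0.
If it is in any of envelopes 2, 3, and 4 (prior 1/4 each): envelope 1 is available, opened with probability 5/8; weight (1/4)·(5/8) = 5/32 each.
The weights sum to 15/32.
So P(the cheque in envelope 3 | the presenter opened envelope 1) = (5/32) / (15/32) = 1/3.

1/3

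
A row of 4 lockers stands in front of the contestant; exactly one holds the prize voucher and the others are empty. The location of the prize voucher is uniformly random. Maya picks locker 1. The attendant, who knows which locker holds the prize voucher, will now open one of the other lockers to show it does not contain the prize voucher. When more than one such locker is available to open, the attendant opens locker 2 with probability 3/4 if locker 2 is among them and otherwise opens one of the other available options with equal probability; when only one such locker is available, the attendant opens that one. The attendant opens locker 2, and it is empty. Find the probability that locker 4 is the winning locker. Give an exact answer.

Apply Bayes' rule, conditioning on where the prize voucher actually is.
If it is in any of lockers 1, 3, and 4 (prior 1/4 each): locker 2 is available, opened with probability 3/4; weight (1/4)·(3/4) = 3/16 each.
If it is in locker 2 (prior 1/4): the attendant opened locker 2, so this case is ruled out; weight (1/4)·0 = 0.
The weights sum to 9/16.
So P(the prize voucher in locker 4 | the attendant opened locker 2) = (3/16) / (9/16) = 1/3.

1/3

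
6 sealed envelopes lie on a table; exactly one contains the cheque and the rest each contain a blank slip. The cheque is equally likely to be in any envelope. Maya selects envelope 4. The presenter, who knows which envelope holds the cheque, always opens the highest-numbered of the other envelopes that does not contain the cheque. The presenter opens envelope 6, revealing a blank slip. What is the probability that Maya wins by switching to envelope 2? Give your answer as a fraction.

1/5

Consider each possible location of the cheque in turn.
If it is in any of envelopes 1, 2, 3, 4, and 5 (prior 1/6 each): envelope 6 is the highest-numbered option available, probability 1; weight (1/6)·1 = 1/6 each.
If it is in envelope 6 (prior 1/6): the presenter opened envelope 6, so this case is ruled out; weight (1/6)·0 = 0.
The weights sum to 5/6.
So P(the cheque in envelope 2 | the presenter opened envelope 6) = (1/6) / (5/6) = 1/5.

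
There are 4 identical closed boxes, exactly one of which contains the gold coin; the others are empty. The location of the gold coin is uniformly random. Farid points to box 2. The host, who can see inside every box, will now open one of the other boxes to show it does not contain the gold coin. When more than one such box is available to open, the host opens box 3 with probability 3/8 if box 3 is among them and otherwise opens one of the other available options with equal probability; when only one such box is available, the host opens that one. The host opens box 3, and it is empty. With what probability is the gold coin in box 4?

Apply Bayes' rule, conditioning on where the gold coin actually is.
If it is in any of boxes 1, 2, and 4 (prior 1/4 each): box 3 is available, opened with probability 3/8; weight (1/4)·(3/8) = 3/32 each.
If it is in box 3 (prior 1/4): the host opened box 3, so this case is ruled out; weight (1/4)·0 = 0.
The weights sum to 9/32.
So P(the gold coin in box 4 | the host opened box 3) = (3/32) / (9/32) = 1/3.

1/3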